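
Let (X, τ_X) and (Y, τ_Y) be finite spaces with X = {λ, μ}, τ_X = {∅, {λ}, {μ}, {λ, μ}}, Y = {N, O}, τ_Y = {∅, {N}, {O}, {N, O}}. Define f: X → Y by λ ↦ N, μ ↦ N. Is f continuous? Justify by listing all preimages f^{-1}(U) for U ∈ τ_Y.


f IS continuous.

Compute f^{-1}(U) for each U ∈ τ_Y:
  U = ∅: f^{-1}(U) = ∅ ∈ τ_X ✓.
  U = {N}: f^{-1}(U) = {λ, μ} ∈ τ_X ✓.
  U = {O}: f^{-1}(U) = ∅ ∈ τ_X ✓.
  U = {N, O}: f^{-1}(U) = {λ, μ} ∈ τ_X ✓.
Every preimage lies in τ_X, so f IS continuous.


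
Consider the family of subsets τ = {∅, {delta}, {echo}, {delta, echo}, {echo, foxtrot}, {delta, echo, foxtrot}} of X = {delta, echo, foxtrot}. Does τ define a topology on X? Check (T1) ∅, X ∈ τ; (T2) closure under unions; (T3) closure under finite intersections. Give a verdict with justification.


τ IS a topology on X.

Axiom (T1): ∅ ∈ τ? Yes; X ∈ τ? Yes.
Axiom (T2/T3): check pairwise unions and intersections of members of τ.
All pairwise intersections and unions checked — each lies in τ. Therefore τ satisfies (T1), (T2), (T3): it IS a topology on X.


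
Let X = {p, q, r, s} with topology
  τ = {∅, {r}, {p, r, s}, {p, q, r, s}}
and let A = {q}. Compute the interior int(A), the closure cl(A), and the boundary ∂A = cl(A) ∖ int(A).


int(A) = ∅, cl(A) = {q}, ∂A = {q}.

Closed sets in (X, τ) are complements of opens:
  closed(X, τ) = {∅, {q}, {p, q, s}, {p, q, r, s}}.
int(A) = ⋃ {U ∈ τ : U ⊆ A}. Opens contained in A: ∅.
Taking the union of these: int(A) = ∅.
cl(A) = ⋂ {C closed : A ⊆ C}. Closed sets containing A: {q}, {p, q, s}, {p, q, r, s}.
Intersecting these: cl(A) = {q}.
∂A = cl(A) ∖ int(A) = {q} ∖ ∅ = {q}.


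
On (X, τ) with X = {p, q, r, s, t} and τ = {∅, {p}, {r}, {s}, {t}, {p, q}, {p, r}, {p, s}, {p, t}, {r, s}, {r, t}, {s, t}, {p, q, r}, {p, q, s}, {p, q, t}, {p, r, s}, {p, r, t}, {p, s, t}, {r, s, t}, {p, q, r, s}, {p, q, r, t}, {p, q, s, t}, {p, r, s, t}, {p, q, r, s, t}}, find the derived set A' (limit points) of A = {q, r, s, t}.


A' = ∅

For each x ∈ X, list the open sets U ∈ τ with x ∈ U, then check whether U ∩ (A ∖ {x}) ≠ ∅ for every such U.
  x = p: open {p} ∋ x has {p} ∩ (A ∖ {p}) = ∅, so x is NOT a limit point.
  x = q: open {p, q} ∋ x has {p, q} ∩ (A ∖ {q}) = ∅, so x is NOT a limit point.
  x = r: open {r} ∋ x has {r} ∩ (A ∖ {r}) = ∅, so x is NOT a limit point.
  x = s: open {s} ∋ x has {s} ∩ (A ∖ {s}) = ∅, so x is NOT a limit point.
  x = t: open {t} ∋ x has {t} ∩ (A ∖ {t}) = ∅, so x is NOT a limit point.
Collecting: A' = ∅.


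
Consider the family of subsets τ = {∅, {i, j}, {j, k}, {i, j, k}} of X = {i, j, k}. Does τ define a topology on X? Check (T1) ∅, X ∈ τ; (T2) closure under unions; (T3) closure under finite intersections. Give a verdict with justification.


τ is NOT a topology on X.

Axiom (T1): ∅ ∈ τ? Yes; X ∈ τ? Yes.
Axiom (T2/T3): check pairwise unions and intersections of members of τ.
Counterexample for (T3): {i, j} ∩ {j, k} = {j} ∉ τ. Therefore τ is NOT a topology.


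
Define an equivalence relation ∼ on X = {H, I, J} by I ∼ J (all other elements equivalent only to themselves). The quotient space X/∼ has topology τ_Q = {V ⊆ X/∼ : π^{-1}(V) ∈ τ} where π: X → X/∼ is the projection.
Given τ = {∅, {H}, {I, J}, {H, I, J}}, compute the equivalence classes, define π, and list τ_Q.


X/∼ = {[H], [I=J]}; |τ_Q| = 4.

Equivalence classes: [H], [I=J].
Quotient map π: X → X/∼ sends H ↦ [H], I ↦ [I=J], J ↦ [I=J].
For each subset V ⊆ X/∼, compute π^{-1}(V) ⊆ X and check whether π^{-1}(V) ∈ τ. V is open in τ_Q iff π^{-1}(V) ∈ τ.
  V = {}: π^{-1}(V) = ∅ ∈ τ ✓.
  V = {[H]}: π^{-1}(V) = {H} ∈ τ ✓.
  V = {[I=J]}: π^{-1}(V) = {I, J} ∈ τ ✓.
  V = {[H], [I=J]}: π^{-1}(V) = {H, I, J} ∈ τ ✓.
Open sets in the quotient: τ_Q = {{}, {[H]}, {[I=J]}, {[H], [I=J]}} (4 elements).


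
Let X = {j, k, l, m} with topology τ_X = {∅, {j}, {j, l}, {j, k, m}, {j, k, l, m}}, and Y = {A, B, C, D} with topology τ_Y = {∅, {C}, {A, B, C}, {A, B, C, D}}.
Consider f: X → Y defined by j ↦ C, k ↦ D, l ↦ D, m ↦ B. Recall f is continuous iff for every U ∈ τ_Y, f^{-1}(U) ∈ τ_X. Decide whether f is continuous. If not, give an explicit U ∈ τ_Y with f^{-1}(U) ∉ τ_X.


f is NOT continuous.

Compute f^{-1}(U) for each U ∈ τ_Y:
  U = ∅: f^{-1}(U) = ∅ ∈ τ_X ✓.
  U = {C}: f^{-1}(U) = {j} ∈ τ_X ✓.
  U = {A, B, C}: f^{-1}(U) = {j, m} ∉ τ_X ✗.
  U = {A, B, C, D}: f^{-1}(U) = {j, k, l, m} ∈ τ_X ✓.
Found U = {A, B, C} with f^{-1}(U) = {j, m} not in τ_X. Therefore f is NOT continuous.


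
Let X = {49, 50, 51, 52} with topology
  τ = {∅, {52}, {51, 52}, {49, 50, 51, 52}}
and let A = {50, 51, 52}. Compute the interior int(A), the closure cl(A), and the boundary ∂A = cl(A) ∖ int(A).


int(A) = {51, 52}, cl(A) = {49, 50, 51, 52}, ∂A = {49, 50}.

Closed sets in (X, τ) are complements of opens:
  closed(X, τ) = {∅, {49, 50}, {49, 50, 51}, {49, 50, 51, 52}}.
int(A) = ⋃ {U ∈ τ : U ⊆ A}. Opens contained in A: ∅, {52}, {51, 52}.
Taking the union of these: int(A) = {51, 52}.
cl(A) = ⋂ {C closed : A ⊆ C}. Closed sets containing A: {49, 50, 51, 52}.
Intersecting these: cl(A) = {49, 50, 51, 52}.
∂A = cl(A) ∖ int(A) = {49, 50, 51, 52} ∖ {51, 52} = {49, 50}.


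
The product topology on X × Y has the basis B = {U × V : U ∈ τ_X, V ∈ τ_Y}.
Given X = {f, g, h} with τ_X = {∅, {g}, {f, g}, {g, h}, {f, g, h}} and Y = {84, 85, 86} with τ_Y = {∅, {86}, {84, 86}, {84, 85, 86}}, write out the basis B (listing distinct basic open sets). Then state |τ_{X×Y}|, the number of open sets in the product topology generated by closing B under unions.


Basis B = {∅ × ∅, {g} × {86}, {f, g} × {86}, {g} × {84, 86}, {g, h} × {86}, {f, g, h} × {86}, {g} × {84, 85, 86}, {f, g} × {84, 86}, {g, h} × {84, 86}, {f, g} × {84, 85, 86}, {f, g, h} × {84, 86}, {g, h} × {84, 85, 86}, {f, g, h} × {84, 85, 86}}; |τ_{X×Y}| = 30.

Enumerate products U × V with U ∈ τ_X, V ∈ τ_Y (deduplicated):
  ∅ × ∅ = {} (∅)
  {g} × {86} = {(g,86)}
  {f, g} × {86} = {(f,86), (g,86)}
  {g} × {84, 86} = {(g,84), (g,86)}
  {g, h} × {86} = {(g,86), (h,86)}
  {f, g, h} × {86} = {(f,86), (g,86), (h,86)}
  {g} × {84, 85, 86} = {(g,84), (g,85), (g,86)}
  {f, g} × {84, 86} = {(f,84), (f,86), (g,84), (g,86)}
  {g, h} × {84, 86} = {(g,84), (g,86), (h,84), (h,86)}
  {f, g} × {84, 85, 86} = {(f,84), (f,85), (f,86), (g,84), (g,85), (g,86)}
  {f, g, h} × {84, 86} = {(f,84), (f,86), (g,84), (g,86), (h,84), (h,86)}
  {g, h} × {84, 85, 86} = {(g,84), (g,85), (g,86), (h,84), (h,85), (h,86)}
  {f, g, h} × {84, 85, 86} = {(f,84), (f,85), (f,86), (g,84), (g,85), (g,86), (h,84), (h,85), (h,86)}
These 13 distinct sets form the basis B.
Close under arbitrary unions to get τ_{X×Y}; counting gives |τ_{X×Y}| = 30.


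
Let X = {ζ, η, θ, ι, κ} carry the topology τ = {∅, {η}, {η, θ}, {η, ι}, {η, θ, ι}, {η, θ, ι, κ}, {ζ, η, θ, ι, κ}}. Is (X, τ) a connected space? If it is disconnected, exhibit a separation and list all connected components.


(X, τ) is connected.

Find clopen sets (U ∈ τ with X ∖ U ∈ τ):
  U = ∅, X ∖ U = {ζ, η, θ, ι, κ} — both open, so U is clopen.
  U = {ζ, η, θ, ι, κ}, X ∖ U = ∅ — both open, so U is clopen.
Only trivial clopens (∅ and X) exist, so (X, τ) is connected.
Compute connected components by grouping points that agree on all clopens:
  component: {ζ, η, θ, ι, κ}


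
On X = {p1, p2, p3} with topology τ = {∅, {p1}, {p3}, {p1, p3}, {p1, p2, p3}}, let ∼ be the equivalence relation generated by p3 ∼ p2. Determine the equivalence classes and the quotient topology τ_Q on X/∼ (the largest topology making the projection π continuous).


X/∼ = {[p1], [p2=p3]}; |τ_Q| = 3.

Equivalence classes: [p1], [p2=p3].
Quotient map π: X → X/∼ sends p1 ↦ [p1], p2 ↦ [p2=p3], p3 ↦ [p2=p3].
For each subset V ⊆ X/∼, compute π^{-1}(V) ⊆ X and check whether π^{-1}(V) ∈ τ. V is open in τ_Q iff π^{-1}(V) ∈ τ.
  V = {}: π^{-1}(V) = ∅ ∈ τ ✓.
  V = {[p1]}: π^{-1}(V) = {p1} ∈ τ ✓.
  V = {[p2=p3]}: π^{-1}(V) = {p2, p3} ∉ τ ✗.
  V = {[p1], [p2=p3]}: π^{-1}(V) = {p1, p2, p3} ∈ τ ✓.
Open sets in the quotient: τ_Q = {{}, {[p1]}, {[p1], [p2=p3]}} (3 elements).


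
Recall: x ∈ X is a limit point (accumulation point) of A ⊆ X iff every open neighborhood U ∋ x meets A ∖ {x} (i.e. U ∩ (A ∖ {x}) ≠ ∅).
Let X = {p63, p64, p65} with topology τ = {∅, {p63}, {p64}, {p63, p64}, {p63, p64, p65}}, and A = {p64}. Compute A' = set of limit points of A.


A' = {p65}

For each x ∈ X, list the open sets U ∈ τ with x ∈ U, then check whether U ∩ (A ∖ {x}) ≠ ∅ for every such U.
  x = p63: open {p63} ∋ x has {p63} ∩ (A ∖ {p63}) = ∅, so x is NOT a limit point.
  x = p64: open {p64} ∋ x has {p64} ∩ (A ∖ {p64}) = ∅, so x is NOT a limit point.
  x = p65: opens ∋ x are {p63, p64, p65}; each meets A ∖ {p65}, so x IS a limit point.
Collecting: A' = {p65}.


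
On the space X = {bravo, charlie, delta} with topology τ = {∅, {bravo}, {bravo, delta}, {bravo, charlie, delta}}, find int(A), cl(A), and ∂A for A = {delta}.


int(A) = ∅, cl(A) = {charlie, delta}, ∂A = {charlie, delta}.

Closed sets in (X, τ) are complements of opens:
  closed(X, τ) = {∅, {charlie}, {charlie, delta}, {bravo, charlie, delta}}.
int(A) = ⋃ {U ∈ τ : U ⊆ A}. Opens contained in A: ∅.
Taking the union of these: int(A) = ∅.
cl(A) = ⋂ {C closed : A ⊆ C}. Closed sets containing A: {charlie, delta}, {bravo, charlie, delta}.
Intersecting these: cl(A) = {charlie, delta}.
∂A = cl(A) ∖ int(A) = {charlie, delta} ∖ ∅ = {charlie, delta}.


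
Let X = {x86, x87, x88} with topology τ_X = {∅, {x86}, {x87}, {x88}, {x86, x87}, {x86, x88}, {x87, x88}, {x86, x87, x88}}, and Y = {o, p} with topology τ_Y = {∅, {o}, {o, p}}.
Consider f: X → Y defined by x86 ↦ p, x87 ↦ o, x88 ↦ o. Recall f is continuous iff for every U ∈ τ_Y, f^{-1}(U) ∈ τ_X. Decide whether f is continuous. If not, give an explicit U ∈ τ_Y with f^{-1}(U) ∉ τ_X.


f IS continuous.

Compute f^{-1}(U) for each U ∈ τ_Y:
  U = ∅: f^{-1}(U) = ∅ ∈ τ_X ✓.
  U = {o}: f^{-1}(U) = {x87, x88} ∈ τ_X ✓.
  U = {o, p}: f^{-1}(U) = {x86, x87, x88} ∈ τ_X ✓.
Every preimage lies in τ_X, so f IS continuous.


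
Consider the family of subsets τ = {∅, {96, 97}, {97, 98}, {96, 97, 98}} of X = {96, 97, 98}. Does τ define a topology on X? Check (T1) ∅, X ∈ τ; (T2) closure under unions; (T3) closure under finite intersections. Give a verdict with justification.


τ is NOT a topology on X.

Axiom (T1): ∅ ∈ τ? Yes; X ∈ τ? Yes.
Axiom (T2/T3): check pairwise unions and intersections of members of τ.
Counterexample for (T3): {96, 97} ∩ {97, 98} = {97} ∉ τ. Therefore τ is NOT a topology.


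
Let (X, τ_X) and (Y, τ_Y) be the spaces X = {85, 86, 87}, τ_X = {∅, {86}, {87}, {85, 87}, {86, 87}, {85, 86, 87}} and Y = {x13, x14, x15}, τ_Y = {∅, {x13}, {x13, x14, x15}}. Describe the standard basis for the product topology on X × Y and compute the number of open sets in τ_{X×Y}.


Basis B = {∅ × ∅, {86} × {x13}, {87} × {x13}, {85, 87} × {x13}, {86, 87} × {x13}, {85, 86, 87} × {x13}, {86} × {x13, x14, x15}, {87} × {x13, x14, x15}, {85, 87} × {x13, x14, x15}, {86, 87} × {x13, x14, x15}, {85, 86, 87} × {x13, x14, x15}}; |τ_{X×Y}| = 18.

Enumerate products U × V with U ∈ τ_X, V ∈ τ_Y (deduplicated):
  ∅ × ∅ = {} (∅)
  {86} × {x13} = {(86,x13)}
  {87} × {x13} = {(87,x13)}
  {85, 87} × {x13} = {(85,x13), (87,x13)}
  {86, 87} × {x13} = {(86,x13), (87,x13)}
  {85, 86, 87} × {x13} = {(85,x13), (86,x13), (87,x13)}
  {86} × {x13, x14, x15} = {(86,x13), (86,x14), (86,x15)}
  {87} × {x13, x14, x15} = {(87,x13), (87,x14), (87,x15)}
  {85, 87} × {x13, x14, x15} = {(85,x13), (85,x14), (85,x15), (87,x13), (87,x14), (87,x15)}
  {86, 87} × {x13, x14, x15} = {(86,x13), (86,x14), (86,x15), (87,x13), (87,x14), (87,x15)}
  {85, 86, 87} × {x13, x14, x15} = {(85,x13), (85,x14), (85,x15), (86,x13), (86,x14), (86,x15), (87,x13), (87,x14), (87,x15)}
These 11 distinct sets form the basis B.
Close under arbitrary unions to get τ_{X×Y}; counting gives |τ_{X×Y}| = 18.


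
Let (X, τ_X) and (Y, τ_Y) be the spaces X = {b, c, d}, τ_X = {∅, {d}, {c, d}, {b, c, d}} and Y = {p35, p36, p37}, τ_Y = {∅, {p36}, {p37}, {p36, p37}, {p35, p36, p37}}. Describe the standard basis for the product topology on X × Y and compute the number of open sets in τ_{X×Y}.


Basis B = {∅ × ∅, {d} × {p36}, {d} × {p37}, {c, d} × {p36}, {c, d} × {p37}, {d} × {p36, p37}, {b, c, d} × {p36}, {b, c, d} × {p37}, {d} × {p35, p36, p37}, {c, d} × {p36, p37}, {b, c, d} × {p36, p37}, {c, d} × {p35, p36, p37}, {b, c, d} × {p35, p36, p37}}; |τ_{X×Y}| = 30.

Enumerate products U × V with U ∈ τ_X, V ∈ τ_Y (deduplicated):
  ∅ × ∅ = {} (∅)
  {d} × {p36} = {(d,p36)}
  {d} × {p37} = {(d,p37)}
  {c, d} × {p36} = {(c,p36), (d,p36)}
  {c, d} × {p37} = {(c,p37), (d,p37)}
  {d} × {p36, p37} = {(d,p36), (d,p37)}
  {b, c, d} × {p36} = {(b,p36), (c,p36), (d,p36)}
  {b, c, d} × {p37} = {(b,p37), (c,p37), (d,p37)}
  {d} × {p35, p36, p37} = {(d,p35), (d,p36), (d,p37)}
  {c, d} × {p36, p37} = {(c,p36), (c,p37), (d,p36), (d,p37)}
  {b, c, d} × {p36, p37} = {(b,p36), (b,p37), (c,p36), (c,p37), (d,p36), (d,p37)}
  {c, d} × {p35, p36, p37} = {(c,p35), (c,p36), (c,p37), (d,p35), (d,p36), (d,p37)}
  {b, c, d} × {p35, p36, p37} = {(b,p35), (b,p36), (b,p37), (c,p35), (c,p36), (c,p37), (d,p35), (d,p36), (d,p37)}
These 13 distinct sets form the basis B.
Close under arbitrary unions to get τ_{X×Y}; counting gives |τ_{X×Y}| = 30.


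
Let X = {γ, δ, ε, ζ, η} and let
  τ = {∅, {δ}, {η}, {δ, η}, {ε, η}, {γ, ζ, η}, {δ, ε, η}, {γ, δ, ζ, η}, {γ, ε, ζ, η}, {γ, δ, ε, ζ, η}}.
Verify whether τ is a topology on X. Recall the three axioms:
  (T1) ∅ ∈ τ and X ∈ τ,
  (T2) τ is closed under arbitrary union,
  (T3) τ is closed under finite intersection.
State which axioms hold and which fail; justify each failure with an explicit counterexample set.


τ IS a topology on X.

Axiom (T1): ∅ ∈ τ? Yes; X ∈ τ? Yes.
Axiom (T2/T3): check pairwise unions and intersections of members of τ.
All pairwise intersections and unions checked — each lies in τ. Therefore τ satisfies (T1), (T2), (T3): it IS a topology on X.


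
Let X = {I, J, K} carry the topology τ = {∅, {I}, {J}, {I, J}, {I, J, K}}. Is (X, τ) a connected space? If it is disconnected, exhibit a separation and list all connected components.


(X, τ) is connected.

Find clopen sets (U ∈ τ with X ∖ U ∈ τ):
  U = ∅, X ∖ U = {I, J, K} — both open, so U is clopen.
  U = {I, J, K}, X ∖ U = ∅ — both open, so U is clopen.
Only trivial clopens (∅ and X) exist, so (X, τ) is connected.
Compute connected components by grouping points that agree on all clopens:
  component: {I, J, K}


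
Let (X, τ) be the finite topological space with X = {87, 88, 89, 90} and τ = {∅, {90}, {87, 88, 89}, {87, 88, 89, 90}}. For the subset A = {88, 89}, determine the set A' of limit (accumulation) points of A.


A' = {87, 88, 89}

For each x ∈ X, list the open sets U ∈ τ with x ∈ U, then check whether U ∩ (A ∖ {x}) ≠ ∅ for every such U.
  x = 87: opens ∋ x are {87, 88, 89}, {87, 88, 89, 90}; each meets A ∖ {87}, so x IS a limit point.
  x = 88: opens ∋ x are {87, 88, 89}, {87, 88, 89, 90}; each meets A ∖ {88}, so x IS a limit point.
  x = 89: opens ∋ x are {87, 88, 89}, {87, 88, 89, 90}; each meets A ∖ {89}, so x IS a limit point.
  x = 90: open {90} ∋ x has {90} ∩ (A ∖ {90}) = ∅, so x is NOT a limit point.
Collecting: A' = {87, 88, 89}.


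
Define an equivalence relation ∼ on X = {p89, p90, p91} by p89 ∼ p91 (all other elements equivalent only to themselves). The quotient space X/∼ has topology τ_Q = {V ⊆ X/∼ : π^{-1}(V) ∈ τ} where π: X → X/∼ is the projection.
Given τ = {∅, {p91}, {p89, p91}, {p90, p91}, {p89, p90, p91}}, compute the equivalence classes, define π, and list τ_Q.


X/∼ = {[p89=p91], [p90]}; |τ_Q| = 3.

Equivalence classes: [p89=p91], [p90].
Quotient map π: X → X/∼ sends p89 ↦ [p89=p91], p90 ↦ [p90], p91 ↦ [p89=p91].
For each subset V ⊆ X/∼, compute π^{-1}(V) ⊆ X and check whether π^{-1}(V) ∈ τ. V is open in τ_Q iff π^{-1}(V) ∈ τ.
  V = {}: π^{-1}(V) = ∅ ∈ τ ✓.
  V = {[p89=p91]}: π^{-1}(V) = {p89, p91} ∈ τ ✓.
  V = {[p90]}: π^{-1}(V) = {p90} ∉ τ ✗.
  V = {[p89=p91], [p90]}: π^{-1}(V) = {p89, p90, p91} ∈ τ ✓.
Open sets in the quotient: τ_Q = {{}, {[p89=p91]}, {[p89=p91], [p90]}} (3 elements).


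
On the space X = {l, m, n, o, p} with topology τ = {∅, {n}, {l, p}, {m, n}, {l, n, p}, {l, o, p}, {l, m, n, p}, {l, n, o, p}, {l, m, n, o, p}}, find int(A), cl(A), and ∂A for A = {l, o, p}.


int(A) = {l, o, p}, cl(A) = {l, o, p}, ∂A = ∅.

Closed sets in (X, τ) are complements of opens:
  closed(X, τ) = {∅, {m}, {o}, {m, n}, {m, o}, {l, o, p}, {m, n, o}, {l, m, o, p}, {l, m, n, o, p}}.
int(A) = ⋃ {U ∈ τ : U ⊆ A}. Opens contained in A: ∅, {l, p}, {l, o, p}.
Taking the union of these: int(A) = {l, o, p}.
cl(A) = ⋂ {C closed : A ⊆ C}. Closed sets containing A: {l, o, p}, {l, m, o, p}, {l, m, n, o, p}.
Intersecting these: cl(A) = {l, o, p}.
∂A = cl(A) ∖ int(A) = {l, o, p} ∖ {l, o, p} = ∅.


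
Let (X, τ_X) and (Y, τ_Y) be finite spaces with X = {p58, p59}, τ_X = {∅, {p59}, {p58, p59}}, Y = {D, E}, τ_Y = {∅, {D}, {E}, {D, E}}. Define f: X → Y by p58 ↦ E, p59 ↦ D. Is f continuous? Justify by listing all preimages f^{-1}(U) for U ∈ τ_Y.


f is NOT continuous.

Compute f^{-1}(U) for each U ∈ τ_Y:
  U = ∅: f^{-1}(U) = ∅ ∈ τ_X ✓.
  U = {D}: f^{-1}(U) = {p59} ∈ τ_X ✓.
  U = {E}: f^{-1}(U) = {p58} ∉ τ_X ✗.
  U = {D, E}: f^{-1}(U) = {p58, p59} ∈ τ_X ✓.
Found U = {E} with f^{-1}(U) = {p58} not in τ_X. Therefore f is NOT continuous.


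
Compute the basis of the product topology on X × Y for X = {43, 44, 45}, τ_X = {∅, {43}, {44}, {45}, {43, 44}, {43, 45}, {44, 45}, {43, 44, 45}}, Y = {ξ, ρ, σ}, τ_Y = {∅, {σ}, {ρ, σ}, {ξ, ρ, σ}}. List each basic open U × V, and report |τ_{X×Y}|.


Basis B = {∅ × ∅, {43} × {σ}, {44} × {σ}, {45} × {σ}, {43} × {ρ, σ}, {43, 44} × {σ}, {43, 45} × {σ}, {44} × {ρ, σ}, {44, 45} × {σ}, {45} × {ρ, σ}, {43} × {ξ, ρ, σ}, {43, 44, 45} × {σ}, {44} × {ξ, ρ, σ}, {45} × {ξ, ρ, σ}, {43, 44} × {ρ, σ}, {43, 45} × {ρ, σ}, {44, 45} × {ρ, σ}, {43, 44} × {ξ, ρ, σ}, {43, 45} × {ξ, ρ, σ}, {43, 44, 45} × {ρ, σ}, {44, 45} × {ξ, ρ, σ}, {43, 44, 45} × {ξ, ρ, σ}}; |τ_{X×Y}| = 64.

Enumerate products U × V with U ∈ τ_X, V ∈ τ_Y (deduplicated):
  ∅ × ∅ = {} (∅)
  {43} × {σ} = {(43,σ)}
  {44} × {σ} = {(44,σ)}
  {45} × {σ} = {(45,σ)}
  {43} × {ρ, σ} = {(43,ρ), (43,σ)}
  {43, 44} × {σ} = {(43,σ), (44,σ)}
  {43, 45} × {σ} = {(43,σ), (45,σ)}
  {44} × {ρ, σ} = {(44,ρ), (44,σ)}
  {44, 45} × {σ} = {(44,σ), (45,σ)}
  {45} × {ρ, σ} = {(45,ρ), (45,σ)}
  {43} × {ξ, ρ, σ} = {(43,ξ), (43,ρ), (43,σ)}
  {43, 44, 45} × {σ} = {(43,σ), (44,σ), (45,σ)}
  {44} × {ξ, ρ, σ} = {(44,ξ), (44,ρ), (44,σ)}
  {45} × {ξ, ρ, σ} = {(45,ξ), (45,ρ), (45,σ)}
  {43, 44} × {ρ, σ} = {(43,ρ), (43,σ), (44,ρ), (44,σ)}
  {43, 45} × {ρ, σ} = {(43,ρ), (43,σ), (45,ρ), (45,σ)}
  {44, 45} × {ρ, σ} = {(44,ρ), (44,σ), (45,ρ), (45,σ)}
  {43, 44} × {ξ, ρ, σ} = {(43,ξ), (43,ρ), (43,σ), (44,ξ), (44,ρ), (44,σ)}
  {43, 45} × {ξ, ρ, σ} = {(43,ξ), (43,ρ), (43,σ), (45,ξ), (45,ρ), (45,σ)}
  {43, 44, 45} × {ρ, σ} = {(43,ρ), (43,σ), (44,ρ), (44,σ), (45,ρ), (45,σ)}
  {44, 45} × {ξ, ρ, σ} = {(44,ξ), (44,ρ), (44,σ), (45,ξ), (45,ρ), (45,σ)}
  {43, 44, 45} × {ξ, ρ, σ} = {(43,ξ), (43,ρ), (43,σ), (44,ξ), (44,ρ), (44,σ), (45,ξ), (45,ρ), (45,σ)}
These 22 distinct sets form the basis B.
Close under arbitrary unions to get τ_{X×Y}; counting gives |τ_{X×Y}| = 64.


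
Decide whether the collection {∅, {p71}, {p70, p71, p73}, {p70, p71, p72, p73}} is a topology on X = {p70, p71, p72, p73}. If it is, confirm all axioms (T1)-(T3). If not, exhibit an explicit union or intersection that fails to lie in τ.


τ IS a topology on X.

Axiom (T1): ∅ ∈ τ? Yes; X ∈ τ? Yes.
Axiom (T2/T3): check pairwise unions and intersections of members of τ.
All pairwise intersections and unions checked — each lies in τ. Therefore τ satisfies (T1), (T2), (T3): it IS a topology on X.


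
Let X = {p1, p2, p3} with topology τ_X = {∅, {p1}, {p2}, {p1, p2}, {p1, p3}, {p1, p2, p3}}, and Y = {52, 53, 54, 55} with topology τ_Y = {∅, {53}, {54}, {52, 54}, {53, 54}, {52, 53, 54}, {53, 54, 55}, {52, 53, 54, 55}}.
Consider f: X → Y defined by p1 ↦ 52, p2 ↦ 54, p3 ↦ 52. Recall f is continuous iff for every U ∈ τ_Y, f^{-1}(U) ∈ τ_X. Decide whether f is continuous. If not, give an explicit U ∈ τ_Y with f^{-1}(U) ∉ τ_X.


f IS continuous.

Compute f^{-1}(U) for each U ∈ τ_Y:
  U = ∅: f^{-1}(U) = ∅ ∈ τ_X ✓.
  U = {53}: f^{-1}(U) = ∅ ∈ τ_X ✓.
  U = {54}: f^{-1}(U) = {p2} ∈ τ_X ✓.
  U = {52, 54}: f^{-1}(U) = {p1, p2, p3} ∈ τ_X ✓.
  U = {53, 54}: f^{-1}(U) = {p2} ∈ τ_X ✓.
  U = {52, 53, 54}: f^{-1}(U) = {p1, p2, p3} ∈ τ_X ✓.
  U = {53, 54, 55}: f^{-1}(U) = {p2} ∈ τ_X ✓.
  U = {52, 53, 54, 55}: f^{-1}(U) = {p1, p2, p3} ∈ τ_X ✓.
Every preimage lies in τ_X, so f IS continuous.


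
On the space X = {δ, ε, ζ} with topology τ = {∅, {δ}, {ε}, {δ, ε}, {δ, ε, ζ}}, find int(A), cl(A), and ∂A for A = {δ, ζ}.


int(A) = {δ}, cl(A) = {δ, ζ}, ∂A = {ζ}.

Closed sets in (X, τ) are complements of opens:
  closed(X, τ) = {∅, {ζ}, {δ, ζ}, {ε, ζ}, {δ, ε, ζ}}.
int(A) = ⋃ {U ∈ τ : U ⊆ A}. Opens contained in A: ∅, {δ}.
Taking the union of these: int(A) = {δ}.
cl(A) = ⋂ {C closed : A ⊆ C}. Closed sets containing A: {δ, ζ}, {δ, ε, ζ}.
Intersecting these: cl(A) = {δ, ζ}.
∂A = cl(A) ∖ int(A) = {δ, ζ} ∖ {δ} = {ζ}.


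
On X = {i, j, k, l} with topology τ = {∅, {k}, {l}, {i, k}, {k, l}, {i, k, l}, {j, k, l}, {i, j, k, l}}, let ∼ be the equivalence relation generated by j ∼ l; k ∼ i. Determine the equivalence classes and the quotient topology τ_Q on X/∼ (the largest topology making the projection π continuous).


X/∼ = {[i=k], [j=l]}; |τ_Q| = 3.

Equivalence classes: [i=k], [j=l].
Quotient map π: X → X/∼ sends i ↦ [i=k], j ↦ [j=l], k ↦ [i=k], l ↦ [j=l].
For each subset V ⊆ X/∼, compute π^{-1}(V) ⊆ X and check whether π^{-1}(V) ∈ τ. V is open in τ_Q iff π^{-1}(V) ∈ τ.
  V = {}: π^{-1}(V) = ∅ ∈ τ ✓.
  V = {[i=k]}: π^{-1}(V) = {i, k} ∈ τ ✓.
  V = {[j=l]}: π^{-1}(V) = {j, l} ∉ τ ✗.
  V = {[i=k], [j=l]}: π^{-1}(V) = {i, j, k, l} ∈ τ ✓.
Open sets in the quotient: τ_Q = {{}, {[i=k]}, {[i=k], [j=l]}} (3 elements).


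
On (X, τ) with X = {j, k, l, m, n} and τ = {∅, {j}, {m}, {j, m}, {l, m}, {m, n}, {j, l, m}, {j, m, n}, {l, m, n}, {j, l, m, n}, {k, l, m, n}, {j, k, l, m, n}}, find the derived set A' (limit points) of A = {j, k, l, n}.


A' = {k}

For each x ∈ X, list the open sets U ∈ τ with x ∈ U, then check whether U ∩ (A ∖ {x}) ≠ ∅ for every such U.
  x = j: open {j} ∋ x has {j} ∩ (A ∖ {j}) = ∅, so x is NOT a limit point.
  x = k: opens ∋ x are {k, l, m, n}, {j, k, l, m, n}; each meets A ∖ {k}, so x IS a limit point.
  x = l: open {l, m} ∋ x has {l, m} ∩ (A ∖ {l}) = ∅, so x is NOT a limit point.
  x = m: open {m} ∋ x has {m} ∩ (A ∖ {m}) = ∅, so x is NOT a limit point.
  x = n: open {m, n} ∋ x has {m, n} ∩ (A ∖ {n}) = ∅, so x is NOT a limit point.
Collecting: A' = {k}.


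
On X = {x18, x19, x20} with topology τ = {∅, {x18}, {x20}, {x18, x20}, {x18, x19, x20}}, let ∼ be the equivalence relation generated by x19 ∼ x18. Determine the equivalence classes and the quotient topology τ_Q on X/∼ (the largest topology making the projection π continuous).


X/∼ = {[x18=x19], [x20]}; |τ_Q| = 3.

Equivalence classes: [x18=x19], [x20].
Quotient map π: X → X/∼ sends x18 ↦ [x18=x19], x19 ↦ [x18=x19], x20 ↦ [x20].
For each subset V ⊆ X/∼, compute π^{-1}(V) ⊆ X and check whether π^{-1}(V) ∈ τ. V is open in τ_Q iff π^{-1}(V) ∈ τ.
  V = {}: π^{-1}(V) = ∅ ∈ τ ✓.
  V = {[x18=x19]}: π^{-1}(V) = {x18, x19} ∉ τ ✗.
  V = {[x20]}: π^{-1}(V) = {x20} ∈ τ ✓.
  V = {[x18=x19], [x20]}: π^{-1}(V) = {x18, x19, x20} ∈ τ ✓.
Open sets in the quotient: τ_Q = {{}, {[x20]}, {[x18=x19], [x20]}} (3 elements).


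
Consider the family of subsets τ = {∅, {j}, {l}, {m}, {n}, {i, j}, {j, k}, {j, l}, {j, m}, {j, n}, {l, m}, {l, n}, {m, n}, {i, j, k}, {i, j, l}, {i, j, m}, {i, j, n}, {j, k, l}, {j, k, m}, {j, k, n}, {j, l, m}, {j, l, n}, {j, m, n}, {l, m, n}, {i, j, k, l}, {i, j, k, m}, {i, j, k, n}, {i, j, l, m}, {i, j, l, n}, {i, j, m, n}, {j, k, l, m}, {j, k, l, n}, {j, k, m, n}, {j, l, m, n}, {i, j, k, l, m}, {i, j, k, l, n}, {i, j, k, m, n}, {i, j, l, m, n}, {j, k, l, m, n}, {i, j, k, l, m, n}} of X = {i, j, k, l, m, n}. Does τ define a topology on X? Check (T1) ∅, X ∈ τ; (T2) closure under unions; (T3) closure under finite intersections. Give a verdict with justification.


τ IS a topology on X.

Axiom (T1): ∅ ∈ τ? Yes; X ∈ τ? Yes.
Axiom (T2/T3): check pairwise unions and intersections of members of τ.
All pairwise intersections and unions checked — each lies in τ. Therefore τ satisfies (T1), (T2), (T3): it IS a topology on X.


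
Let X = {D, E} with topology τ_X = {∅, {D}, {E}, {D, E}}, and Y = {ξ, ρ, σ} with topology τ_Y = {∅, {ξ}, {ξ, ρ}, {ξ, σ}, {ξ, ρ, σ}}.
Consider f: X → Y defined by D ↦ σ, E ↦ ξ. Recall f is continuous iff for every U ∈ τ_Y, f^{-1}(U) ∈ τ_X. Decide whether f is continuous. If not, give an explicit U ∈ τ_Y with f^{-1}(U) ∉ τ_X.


f IS continuous.

Compute f^{-1}(U) for each U ∈ τ_Y:
  U = ∅: f^{-1}(U) = ∅ ∈ τ_X ✓.
  U = {ξ}: f^{-1}(U) = {E} ∈ τ_X ✓.
  U = {ξ, ρ}: f^{-1}(U) = {E} ∈ τ_X ✓.
  U = {ξ, σ}: f^{-1}(U) = {D, E} ∈ τ_X ✓.
  U = {ξ, ρ, σ}: f^{-1}(U) = {D, E} ∈ τ_X ✓.
Every preimage lies in τ_X, so f IS continuous.


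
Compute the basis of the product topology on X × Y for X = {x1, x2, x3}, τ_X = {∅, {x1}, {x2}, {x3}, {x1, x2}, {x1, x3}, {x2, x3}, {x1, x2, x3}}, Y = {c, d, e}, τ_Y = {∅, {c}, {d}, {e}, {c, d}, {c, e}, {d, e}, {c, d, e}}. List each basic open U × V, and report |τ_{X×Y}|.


Basis B = {∅ × ∅, {x1} × {c}, {x1} × {d}, {x1} × {e}, {x2} × {c}, {x2} × {d}, {x2} × {e}, {x3} × {c}, {x3} × {d}, {x3} × {e}, {x1} × {c, d}, {x1} × {c, e}, {x1, x2} × {c}, {x1, x3} × {c}, {x1} × {d, e}, {x1, x2} × {d}, {x1, x3} × {d}, {x1, x2} × {e}, {x1, x3} × {e}, {x2} × {c, d}, {x2} × {c, e}, {x2, x3} × {c}, {x2} × {d, e}, {x2, x3} × {d}, {x2, x3} × {e}, {x3} × {c, d}, {x3} × {c, e}, {x3} × {d, e}, {x1} × {c, d, e}, {x1, x2, x3} × {c}, {x1, x2, x3} × {d}, {x1, x2, x3} × {e}, {x2} × {c, d, e}, {x3} × {c, d, e}, {x1, x2} × {c, d}, {x1, x3} × {c, d}, {x1, x2} × {c, e}, {x1, x3} × {c, e}, {x1, x2} × {d, e}, {x1, x3} × {d, e}, {x2, x3} × {c, d}, {x2, x3} × {c, e}, {x2, x3} × {d, e}, {x1, x2} × {c, d, e}, {x1, x3} × {c, d, e}, {x1, x2, x3} × {c, d}, {x1, x2, x3} × {c, e}, {x1, x2, x3} × {d, e}, {x2, x3} × {c, d, e}, {x1, x2, x3} × {c, d, e}}; |τ_{X×Y}| = 512.

Enumerate products U × V with U ∈ τ_X, V ∈ τ_Y (deduplicated):
  ∅ × ∅ = {} (∅)
  {x1} × {c} = {(x1,c)}
  {x1} × {d} = {(x1,d)}
  {x1} × {e} = {(x1,e)}
  {x2} × {c} = {(x2,c)}
  {x2} × {d} = {(x2,d)}
  {x2} × {e} = {(x2,e)}
  {x3} × {c} = {(x3,c)}
  {x3} × {d} = {(x3,d)}
  {x3} × {e} = {(x3,e)}
  {x1} × {c, d} = {(x1,c), (x1,d)}
  {x1} × {c, e} = {(x1,c), (x1,e)}
  {x1, x2} × {c} = {(x1,c), (x2,c)}
  {x1, x3} × {c} = {(x1,c), (x3,c)}
  {x1} × {d, e} = {(x1,d), (x1,e)}
  {x1, x2} × {d} = {(x1,d), (x2,d)}
  {x1, x3} × {d} = {(x1,d), (x3,d)}
  {x1, x2} × {e} = {(x1,e), (x2,e)}
  {x1, x3} × {e} = {(x1,e), (x3,e)}
  {x2} × {c, d} = {(x2,c), (x2,d)}
  {x2} × {c, e} = {(x2,c), (x2,e)}
  {x2, x3} × {c} = {(x2,c), (x3,c)}
  {x2} × {d, e} = {(x2,d), (x2,e)}
  {x2, x3} × {d} = {(x2,d), (x3,d)}
  {x2, x3} × {e} = {(x2,e), (x3,e)}
  {x3} × {c, d} = {(x3,c), (x3,d)}
  {x3} × {c, e} = {(x3,c), (x3,e)}
  {x3} × {d, e} = {(x3,d), (x3,e)}
  {x1} × {c, d, e} = {(x1,c), (x1,d), (x1,e)}
  {x1, x2, x3} × {c} = {(x1,c), (x2,c), (x3,c)}
  {x1, x2, x3} × {d} = {(x1,d), (x2,d), (x3,d)}
  {x1, x2, x3} × {e} = {(x1,e), (x2,e), (x3,e)}
  {x2} × {c, d, e} = {(x2,c), (x2,d), (x2,e)}
  {x3} × {c, d, e} = {(x3,c), (x3,d), (x3,e)}
  {x1, x2} × {c, d} = {(x1,c), (x1,d), (x2,c), (x2,d)}
  {x1, x3} × {c, d} = {(x1,c), (x1,d), (x3,c), (x3,d)}
  {x1, x2} × {c, e} = {(x1,c), (x1,e), (x2,c), (x2,e)}
  {x1, x3} × {c, e} = {(x1,c), (x1,e), (x3,c), (x3,e)}
  {x1, x2} × {d, e} = {(x1,d), (x1,e), (x2,d), (x2,e)}
  {x1, x3} × {d, e} = {(x1,d), (x1,e), (x3,d), (x3,e)}
  {x2, x3} × {c, d} = {(x2,c), (x2,d), (x3,c), (x3,d)}
  {x2, x3} × {c, e} = {(x2,c), (x2,e), (x3,c), (x3,e)}
  {x2, x3} × {d, e} = {(x2,d), (x2,e), (x3,d), (x3,e)}
  {x1, x2} × {c, d, e} = {(x1,c), (x1,d), (x1,e), (x2,c), (x2,d), (x2,e)}
  {x1, x3} × {c, d, e} = {(x1,c), (x1,d), (x1,e), (x3,c), (x3,d), (x3,e)}
  {x1, x2, x3} × {c, d} = {(x1,c), (x1,d), (x2,c), (x2,d), (x3,c), (x3,d)}
  {x1, x2, x3} × {c, e} = {(x1,c), (x1,e), (x2,c), (x2,e), (x3,c), (x3,e)}
  {x1, x2, x3} × {d, e} = {(x1,d), (x1,e), (x2,d), (x2,e), (x3,d), (x3,e)}
  {x2, x3} × {c, d, e} = {(x2,c), (x2,d), (x2,e), (x3,c), (x3,d), (x3,e)}
  {x1, x2, x3} × {c, d, e} = {(x1,c), (x1,d), (x1,e), (x2,c), (x2,d), (x2,e), (x3,c), (x3,d), (x3,e)}
These 50 distinct sets form the basis B.
Close under arbitrary unions to get τ_{X×Y}; counting gives |τ_{X×Y}| = 512.


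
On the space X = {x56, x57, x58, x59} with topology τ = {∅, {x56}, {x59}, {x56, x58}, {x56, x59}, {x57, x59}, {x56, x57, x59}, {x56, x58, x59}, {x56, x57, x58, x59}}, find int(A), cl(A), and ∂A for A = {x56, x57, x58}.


int(A) = {x56, x58}, cl(A) = {x56, x57, x58}, ∂A = {x57}.

Closed sets in (X, τ) are complements of opens:
  closed(X, τ) = {∅, {x57}, {x58}, {x56, x58}, {x57, x58}, {x57, x59}, {x56, x57, x58}, {x57, x58, x59}, {x56, x57, x58, x59}}.
int(A) = ⋃ {U ∈ τ : U ⊆ A}. Opens contained in A: ∅, {x56}, {x56, x58}.
Taking the union of these: int(A) = {x56, x58}.
cl(A) = ⋂ {C closed : A ⊆ C}. Closed sets containing A: {x56, x57, x58}, {x56, x57, x58, x59}.
Intersecting these: cl(A) = {x56, x57, x58}.
∂A = cl(A) ∖ int(A) = {x56, x57, x58} ∖ {x56, x58} = {x57}.


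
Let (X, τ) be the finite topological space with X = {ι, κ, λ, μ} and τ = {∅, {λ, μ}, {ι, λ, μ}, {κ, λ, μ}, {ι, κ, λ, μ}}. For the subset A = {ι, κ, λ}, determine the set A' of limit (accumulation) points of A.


A' = {ι, κ, μ}

For each x ∈ X, list the open sets U ∈ τ with x ∈ U, then check whether U ∩ (A ∖ {x}) ≠ ∅ for every such U.
  x = ι: opens ∋ x are {ι, λ, μ}, {ι, κ, λ, μ}; each meets A ∖ {ι}, so x IS a limit point.
  x = κ: opens ∋ x are {κ, λ, μ}, {ι, κ, λ, μ}; each meets A ∖ {κ}, so x IS a limit point.
  x = λ: open {λ, μ} ∋ x has {λ, μ} ∩ (A ∖ {λ}) = ∅, so x is NOT a limit point.
  x = μ: opens ∋ x are {λ, μ}, {ι, λ, μ}, {κ, λ, μ}, {ι, κ, λ, μ}; each meets A ∖ {μ}, so x IS a limit point.
Collecting: A' = {ι, κ, μ}.


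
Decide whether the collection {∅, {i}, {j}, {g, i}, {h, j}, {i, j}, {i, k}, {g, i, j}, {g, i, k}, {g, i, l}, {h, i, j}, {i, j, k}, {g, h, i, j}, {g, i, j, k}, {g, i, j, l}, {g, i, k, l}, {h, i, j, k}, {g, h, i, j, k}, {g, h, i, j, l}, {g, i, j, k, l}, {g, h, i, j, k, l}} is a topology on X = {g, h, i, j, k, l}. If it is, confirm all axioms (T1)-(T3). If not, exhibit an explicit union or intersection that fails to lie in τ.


τ IS a topology on X.

Axiom (T1): ∅ ∈ τ? Yes; X ∈ τ? Yes.
Axiom (T2/T3): check pairwise unions and intersections of members of τ.
All pairwise intersections and unions checked — each lies in τ. Therefore τ satisfies (T1), (T2), (T3): it IS a topology on X.


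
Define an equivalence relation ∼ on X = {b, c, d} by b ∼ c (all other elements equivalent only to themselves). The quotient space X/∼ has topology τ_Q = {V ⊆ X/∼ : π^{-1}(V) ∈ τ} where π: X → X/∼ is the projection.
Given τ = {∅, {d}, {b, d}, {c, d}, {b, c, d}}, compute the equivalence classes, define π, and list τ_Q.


X/∼ = {[b=c], [d]}; |τ_Q| = 3.

Equivalence classes: [b=c], [d].
Quotient map π: X → X/∼ sends b ↦ [b=c], c ↦ [b=c], d ↦ [d].
For each subset V ⊆ X/∼, compute π^{-1}(V) ⊆ X and check whether π^{-1}(V) ∈ τ. V is open in τ_Q iff π^{-1}(V) ∈ τ.
  V = {}: π^{-1}(V) = ∅ ∈ τ ✓.
  V = {[b=c]}: π^{-1}(V) = {b, c} ∉ τ ✗.
  V = {[d]}: π^{-1}(V) = {d} ∈ τ ✓.
  V = {[b=c], [d]}: π^{-1}(V) = {b, c, d} ∈ τ ✓.
Open sets in the quotient: τ_Q = {{}, {[d]}, {[b=c], [d]}} (3 elements).


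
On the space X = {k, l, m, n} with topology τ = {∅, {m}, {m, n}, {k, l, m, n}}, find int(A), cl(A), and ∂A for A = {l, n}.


int(A) = ∅, cl(A) = {k, l, n}, ∂A = {k, l, n}.

Closed sets in (X, τ) are complements of opens:
  closed(X, τ) = {∅, {k, l}, {k, l, n}, {k, l, m, n}}.
int(A) = ⋃ {U ∈ τ : U ⊆ A}. Opens contained in A: ∅.
Taking the union of these: int(A) = ∅.
cl(A) = ⋂ {C closed : A ⊆ C}. Closed sets containing A: {k, l, n}, {k, l, m, n}.
Intersecting these: cl(A) = {k, l, n}.
∂A = cl(A) ∖ int(A) = {k, l, n} ∖ ∅ = {k, l, n}.


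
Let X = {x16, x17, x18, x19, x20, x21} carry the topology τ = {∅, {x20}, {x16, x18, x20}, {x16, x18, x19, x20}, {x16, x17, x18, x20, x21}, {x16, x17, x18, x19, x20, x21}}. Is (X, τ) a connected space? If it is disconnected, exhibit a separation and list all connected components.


(X, τ) is connected.

Find clopen sets (U ∈ τ with X ∖ U ∈ τ):
  U = ∅, X ∖ U = {x16, x17, x18, x19, x20, x21} — both open, so U is clopen.
  U = {x16, x17, x18, x19, x20, x21}, X ∖ U = ∅ — both open, so U is clopen.
Only trivial clopens (∅ and X) exist, so (X, τ) is connected.
Compute connected components by grouping points that agree on all clopens:
  component: {x16, x17, x18, x19, x20, x21}


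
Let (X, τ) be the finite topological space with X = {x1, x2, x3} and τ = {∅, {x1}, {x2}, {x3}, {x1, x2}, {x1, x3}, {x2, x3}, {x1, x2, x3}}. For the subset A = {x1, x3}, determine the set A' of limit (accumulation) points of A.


A' = ∅

For each x ∈ X, list the open sets U ∈ τ with x ∈ U, then check whether U ∩ (A ∖ {x}) ≠ ∅ for every such U.
  x = x1: open {x1} ∋ x has {x1} ∩ (A ∖ {x1}) = ∅, so x is NOT a limit point.
  x = x2: open {x2} ∋ x has {x2} ∩ (A ∖ {x2}) = ∅, so x is NOT a limit point.
  x = x3: open {x3} ∋ x has {x3} ∩ (A ∖ {x3}) = ∅, so x is NOT a limit point.
Collecting: A' = ∅.


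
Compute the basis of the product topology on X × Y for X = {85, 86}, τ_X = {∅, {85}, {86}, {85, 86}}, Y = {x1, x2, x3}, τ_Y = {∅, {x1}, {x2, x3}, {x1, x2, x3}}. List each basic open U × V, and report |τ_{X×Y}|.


Basis B = {∅ × ∅, {85} × {x1}, {86} × {x1}, {85, 86} × {x1}, {85} × {x2, x3}, {86} × {x2, x3}, {85} × {x1, x2, x3}, {86} × {x1, x2, x3}, {85, 86} × {x2, x3}, {85, 86} × {x1, x2, x3}}; |τ_{X×Y}| = 16.

Enumerate products U × V with U ∈ τ_X, V ∈ τ_Y (deduplicated):
  ∅ × ∅ = {} (∅)
  {85} × {x1} = {(85,x1)}
  {86} × {x1} = {(86,x1)}
  {85, 86} × {x1} = {(85,x1), (86,x1)}
  {85} × {x2, x3} = {(85,x2), (85,x3)}
  {86} × {x2, x3} = {(86,x2), (86,x3)}
  {85} × {x1, x2, x3} = {(85,x1), (85,x2), (85,x3)}
  {86} × {x1, x2, x3} = {(86,x1), (86,x2), (86,x3)}
  {85, 86} × {x2, x3} = {(85,x2), (85,x3), (86,x2), (86,x3)}
  {85, 86} × {x1, x2, x3} = {(85,x1), (85,x2), (85,x3), (86,x1), (86,x2), (86,x3)}
These 10 distinct sets form the basis B.
Close under arbitrary unions to get τ_{X×Y}; counting gives |τ_{X×Y}| = 16.


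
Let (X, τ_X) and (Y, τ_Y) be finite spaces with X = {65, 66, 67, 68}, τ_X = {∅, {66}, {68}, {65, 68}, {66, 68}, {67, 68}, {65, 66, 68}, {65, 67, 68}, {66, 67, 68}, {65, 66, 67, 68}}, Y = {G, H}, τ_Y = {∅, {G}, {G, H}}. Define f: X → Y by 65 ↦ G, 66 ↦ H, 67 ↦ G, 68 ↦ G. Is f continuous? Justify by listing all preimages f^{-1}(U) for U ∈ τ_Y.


f IS continuous.

Compute f^{-1}(U) for each U ∈ τ_Y:
  U = ∅: f^{-1}(U) = ∅ ∈ τ_X ✓.
  U = {G}: f^{-1}(U) = {65, 67, 68} ∈ τ_X ✓.
  U = {G, H}: f^{-1}(U) = {65, 66, 67, 68} ∈ τ_X ✓.
Every preimage lies in τ_X, so f IS continuous.


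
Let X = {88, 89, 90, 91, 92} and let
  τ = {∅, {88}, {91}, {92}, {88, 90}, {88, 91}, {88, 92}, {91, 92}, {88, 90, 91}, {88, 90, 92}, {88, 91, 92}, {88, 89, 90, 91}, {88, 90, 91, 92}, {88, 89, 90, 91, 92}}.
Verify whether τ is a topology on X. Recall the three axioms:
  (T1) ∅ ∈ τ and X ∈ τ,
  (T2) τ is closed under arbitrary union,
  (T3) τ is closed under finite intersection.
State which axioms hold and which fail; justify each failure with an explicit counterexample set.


τ IS a topology on X.

Axiom (T1): ∅ ∈ τ? Yes; X ∈ τ? Yes.
Axiom (T2/T3): check pairwise unions and intersections of members of τ.
All pairwise intersections and unions checked — each lies in τ. Therefore τ satisfies (T1), (T2), (T3): it IS a topology on X.


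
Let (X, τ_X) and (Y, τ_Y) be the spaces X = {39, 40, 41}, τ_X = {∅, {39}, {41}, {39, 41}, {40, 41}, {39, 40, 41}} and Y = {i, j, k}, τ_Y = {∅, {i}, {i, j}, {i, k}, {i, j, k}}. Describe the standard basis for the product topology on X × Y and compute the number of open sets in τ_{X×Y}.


Basis B = {∅ × ∅, {39} × {i}, {41} × {i}, {39} × {i, j}, {39} × {i, k}, {39, 41} × {i}, {40, 41} × {i}, {41} × {i, j}, {41} × {i, k}, {39} × {i, j, k}, {39, 40, 41} × {i}, {41} × {i, j, k}, {39, 41} × {i, j}, {39, 41} × {i, k}, {40, 41} × {i, j}, {40, 41} × {i, k}, {39, 41} × {i, j, k}, {39, 40, 41} × {i, j}, {39, 40, 41} × {i, k}, {40, 41} × {i, j, k}, {39, 40, 41} × {i, j, k}}; |τ_{X×Y}| = 70.

Enumerate products U × V with U ∈ τ_X, V ∈ τ_Y (deduplicated):
  ∅ × ∅ = {} (∅)
  {39} × {i} = {(39,i)}
  {41} × {i} = {(41,i)}
  {39} × {i, j} = {(39,i), (39,j)}
  {39} × {i, k} = {(39,i), (39,k)}
  {39, 41} × {i} = {(39,i), (41,i)}
  {40, 41} × {i} = {(40,i), (41,i)}
  {41} × {i, j} = {(41,i), (41,j)}
  {41} × {i, k} = {(41,i), (41,k)}
  {39} × {i, j, k} = {(39,i), (39,j), (39,k)}
  {39, 40, 41} × {i} = {(39,i), (40,i), (41,i)}
  {41} × {i, j, k} = {(41,i), (41,j), (41,k)}
  {39, 41} × {i, j} = {(39,i), (39,j), (41,i), (41,j)}
  {39, 41} × {i, k} = {(39,i), (39,k), (41,i), (41,k)}
  {40, 41} × {i, j} = {(40,i), (40,j), (41,i), (41,j)}
  {40, 41} × {i, k} = {(40,i), (40,k), (41,i), (41,k)}
  {39, 41} × {i, j, k} = {(39,i), (39,j), (39,k), (41,i), (41,j), (41,k)}
  {39, 40, 41} × {i, j} = {(39,i), (39,j), (40,i), (40,j), (41,i), (41,j)}
  {39, 40, 41} × {i, k} = {(39,i), (39,k), (40,i), (40,k), (41,i), (41,k)}
  {40, 41} × {i, j, k} = {(40,i), (40,j), (40,k), (41,i), (41,j), (41,k)}
  {39, 40, 41} × {i, j, k} = {(39,i), (39,j), (39,k), (40,i), (40,j), (40,k), (41,i), (41,j), (41,k)}
These 21 distinct sets form the basis B.
Close under arbitrary unions to get τ_{X×Y}; counting gives |τ_{X×Y}| = 70.


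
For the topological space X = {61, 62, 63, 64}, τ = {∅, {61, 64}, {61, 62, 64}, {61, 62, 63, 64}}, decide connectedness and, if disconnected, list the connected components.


(X, τ) is connected.

Find clopen sets (U ∈ τ with X ∖ U ∈ τ):
  U = ∅, X ∖ U = {61, 62, 63, 64} — both open, so U is clopen.
  U = {61, 62, 63, 64}, X ∖ U = ∅ — both open, so U is clopen.
Only trivial clopens (∅ and X) exist, so (X, τ) is connected.
Compute connected components by grouping points that agree on all clopens:
  component: {61, 62, 63, 64}
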